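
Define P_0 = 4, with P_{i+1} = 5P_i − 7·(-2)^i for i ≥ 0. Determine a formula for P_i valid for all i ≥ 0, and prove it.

Claim: P_i = 3·5^i + (-2)^i.

Base case: P_0 = 4, and 3·5^0 + (-2)^0 = 3 + 1 = 4.
Assume P_k = 3·5^k + (-2)^k for some k ≥ 0.
Then P_{k+1} = 5P_k − 7·(-2)^k = 5·(3·5^k + (-2)^k) − 7·(-2)^k = 3·5^{k+1} + 5·(-2)^k − 7·(-2)^k = 3·5^{k+1} − 2·(-2)^k = 3·5^{k+1} + (-2)^{k+1}.
Hence P_i = 3·5^i + (-2)^i for every i ≥ 0, by induction.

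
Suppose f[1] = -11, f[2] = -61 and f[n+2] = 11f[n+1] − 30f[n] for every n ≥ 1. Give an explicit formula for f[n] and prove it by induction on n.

Claim: f[n] = -6^n − 5^n.

Base cases: f[1] = -11 and -6^1 − 5^1 = -11; f[2] = -61 and -6^2 − 5^2 = -61.
Assume f[i] = -6^i − 5^i for all 1 ≤ i ≤ j, where j ≥ 2.
Then f[j+1] = 11f[j] − 30f[j−1] = 11·(-6^j − 5^j) − 30·(-6^{j−1} − 5^{j−1}) = -(11·6 − 30)6^{j−1} − (11·5 − 30)5^{j−1} = -36·6^{j−1} − 25·5^{j−1} = -6^{j+1} − 5^{j+1}.
By strong induction, f[n] = -6^n − 5^n for all n ≥ 1.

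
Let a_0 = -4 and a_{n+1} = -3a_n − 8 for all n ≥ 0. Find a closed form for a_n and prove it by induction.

Claim: a_n = -2·(-3)^n − 2.

Base case: a_0 = -4, and -2·(-3)^0 − 2 = -2 − 2 = -4.
Assume a_m = -2·(-3)^m − 2 for some m ≥ 0.
Then a_{m+1} = -3a_m − 8 = -3·(-2·(-3)^m − 2) − 8 = 6·(-3)^m + 6 − 8 = -2·(-3)^{m+1} − 2.
Hence a_n = -2·(-3)^n − 2 for every n ≥ 0, by induction.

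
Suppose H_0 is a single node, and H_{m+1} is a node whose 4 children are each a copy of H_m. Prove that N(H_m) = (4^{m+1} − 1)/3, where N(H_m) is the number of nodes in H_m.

Base case: N(H_0) = 1, and (4^{0+1} − 1)/3 = 1.
Assume N(H_k) = (4^{k+1} − 1)/3.
Then N(H_{k+1}) = 1 + 4N(H_k) = 1 + 4·(4^{k+1} − 1)/3 = 1 + (4^{k+2} − 4)/3 = (3 + 4^{k+2} − 4)/3 = (4^{k+2} − 1)/3.
So the formula holds for k+1, and by induction N(H_m) = (4^{m+1} − 1)/3 for all m ≥ 0.

N(H_m) = (4^{m+1} − 1)/3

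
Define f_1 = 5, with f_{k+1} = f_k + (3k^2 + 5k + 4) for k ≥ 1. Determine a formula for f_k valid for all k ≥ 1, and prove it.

Claim: f_k = k^3 + k^2 + 2k + 1.

Base case: f_1 = 5, and 1^3 + 1^2 + 2·1 + 1 = 5.
Assume f_m = m^3 + m^2 + 2m + 1.
Then f_{m+1} = f_m + (3m^2 + 5m + 4) = (m^3 + m^2 + 2m + 1) + (3m^2 + 5m + 4) = m^3 + 4m^2 + 7m + 5,
and (m+1)^3 + (m+1)^2 + 2·(m+1) + 1 = m^3 + 4m^2 + 7m + 5.
Hence f_k = k^3 + k^2 + 2k + 1 for every k ≥ 1, by induction.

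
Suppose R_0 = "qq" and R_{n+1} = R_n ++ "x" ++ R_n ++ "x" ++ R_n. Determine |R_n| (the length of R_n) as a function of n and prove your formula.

Claim: |R_n| = 3^{n+1} − 1.

Base case: |R_0| = 2, and 3^{0+1} − 1 = 2.
Assume |R_j| = 3^{j+1} − 1.
Then |R_{j+1}| = 3|R_j| + 2 = 3(3^{j+1} − 1) + 2 = 3^{j+2} − 3 + 2 = 3^{j+2} − 1.
Hence |R_n| = 3^{n+1} − 1 for every n ≥ 0, by induction.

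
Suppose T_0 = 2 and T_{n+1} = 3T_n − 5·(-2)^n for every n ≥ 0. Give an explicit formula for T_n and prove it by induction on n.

Claim: T_n = 3^n + (-2)^n.

Base case: T_0 = 2, and 3^0 + (-2)^0 = 1 + 1 = 2.
Assume T_j = 3^j + (-2)^j for some j ≥ 0.
Then T_{j+1} = 3T_j − 5·(-2)^j = 3·(3^j + (-2)^j) − 5·(-2)^j = 3^{j+1} + 3·(-2)^j − 5·(-2)^j = 3^{j+1} − 2·(-2)^j = 3^{j+1} + (-2)^{j+1}.
Hence T_n = 3^n + (-2)^n for every n ≥ 0, by induction.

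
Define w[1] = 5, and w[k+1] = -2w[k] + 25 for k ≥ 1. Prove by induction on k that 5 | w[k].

Base case: w[1] = 5 = 5·1, so 5 | w[1].
Assume 5 | w[r], so w[r] = 5t for some integer t.
Then w[r+1] = -2w[r] + 25 = -2·(5t) + 25 = 5(-2t + 5), so 5 | w[r+1].
So the property holds for r+1, and by induction 5 | w[k] for all k ≥ 1.

5 | w[k]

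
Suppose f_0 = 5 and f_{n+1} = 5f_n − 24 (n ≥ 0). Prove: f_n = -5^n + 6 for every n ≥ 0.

Base case: f_0 = 5, and -5^0 + 6 = -1 + 6 = 5.
Assume f_j = -5^j + 6 for some j ≥ 0.
Then f_{j+1} = 5f_j − 24 = 5·(-5^j + 6) − 24 = -5^{j+1} + 30 − 24 = -5^{j+1} + 6.
This completes the inductive step, so f_n = -5^n + 6 for all n ≥ 0.

f_n = -5^n + 6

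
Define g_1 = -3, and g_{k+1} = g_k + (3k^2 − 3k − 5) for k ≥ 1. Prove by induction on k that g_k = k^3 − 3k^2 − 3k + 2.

Base case: g_1 = -3, and 1^3 − 3·1^2 − 3·1 + 2 = -3.
Assume g_j = j^3 − 3j^2 − 3j + 2.
Then g_{j+1} = g_j + (3j^2 − 3j − 5) = (j^3 − 3j^2 − 3j + 2) + (3j^2 − 3j − 5) = j^3 − 6j − 3,
and (j+1)^3 − 3·(j+1)^2 − 3·(j+1) + 2 = j^3 − 6j − 3.
This completes the inductive step, so g_k = k^3 − 3k^2 − 3k + 2 for all k ≥ 1.

g_k = k^3 − 3k^2 − 3k + 2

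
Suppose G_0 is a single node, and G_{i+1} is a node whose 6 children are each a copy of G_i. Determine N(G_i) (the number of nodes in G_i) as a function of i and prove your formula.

Claim: N(G_i) = (6^{i+1} − 1)/5.

Base case: N(G_0) = 1, and (6^{0+1} − 1)/5 = 1.
Assume N(G_m) = (6^{m+1} − 1)/5.
Then N(G_{m+1}) = 1 + 6N(G_m) = 1 + 6·(6^{m+1} − 1)/5 = 1 + (6^{m+2} − 6)/5 = (5 + 6^{m+2} − 6)/5 = (6^{m+2} − 1)/5.
Hence N(G_i) = (6^{i+1} − 1)/5 for every i ≥ 0, by induction.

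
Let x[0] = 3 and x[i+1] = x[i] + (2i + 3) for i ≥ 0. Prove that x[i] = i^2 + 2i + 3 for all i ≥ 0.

Base case: x[0] = 3, and 0^2 + 2·0 + 3 = 3.
Assume x[m] = m^2 + 2m + 3.
Then x[m+1] = x[m] + (2m + 3) = (m^2 + 2m + 3) + (2m + 3) = m^2 + 4m + 6,
and (m+1)^2 + 2·(m+1) + 3 = m^2 + 4m + 6.
Hence x[i] = i^2 + 2i + 3 for every i ≥ 0, by induction.

x[i] = i^2 + 2i + 3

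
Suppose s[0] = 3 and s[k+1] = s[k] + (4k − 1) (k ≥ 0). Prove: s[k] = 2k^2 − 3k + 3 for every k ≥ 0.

Base case: s[0] = 3, and 2·0^2 − 3·0 + 3 = 3.
Assume s[m] = 2m^2 − 3m + 3.
Then s[m+1] = s[m] + (4m − 1) = (2m^2 − 3m + 3) + (4m − 1) = 2m^2 + m + 2,
and 2·(m+1)^2 − 3·(m+1) + 3 = 2m^2 + m + 2.
By induction, s[k] = 2k^2 − 3k + 3 for all k ≥ 0.

s[k] = 2k^2 − 3k + 3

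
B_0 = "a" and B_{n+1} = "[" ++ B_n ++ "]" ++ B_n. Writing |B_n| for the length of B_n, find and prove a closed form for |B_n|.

Claim: |B_n| = 3·2^n − 2.

Base case: |B_0| = 1, and 3·2^0 − 2 = 1.
Assume |B_r| = 3·2^r − 2.
Then |B_{r+1}| = 1 + |B_r| + 1 + |B_r| = 2|B_r| + 2 = 2(3·2^r − 2) + 2 = 3·2^{r+1} − 4 + 2 = 3·2^{r+1} − 2.
So the formula holds for r+1, and by induction |B_n| = 3·2^n − 2 for all n ≥ 0.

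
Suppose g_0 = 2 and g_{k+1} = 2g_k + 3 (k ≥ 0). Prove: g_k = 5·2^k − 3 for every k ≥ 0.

Base case: g_0 = 2, and 5·2^0 − 3 = 5 − 3 = 2.
Assume g_j = 5·2^j − 3 for some j ≥ 0.
Then g_{j+1} = 2g_j + 3 = 2·(5·2^j − 3) + 3 = 10·2^j − 6 + 3 = 5·2^{j+1} − 3.
So the formula holds for j+1, and by induction g_k = 5·2^k − 3 for all k ≥ 0.

g_k = 5·2^k − 3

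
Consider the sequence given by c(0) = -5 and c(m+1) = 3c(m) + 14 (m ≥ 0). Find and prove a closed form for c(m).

Claim: c(m) = 2·3^m − 7.

Base case: c(0) = -5, and 2·3^0 − 7 = 2 − 7 = -5.
Assume c(k) = 2·3^k − 7 for some k ≥ 0.
Then c(k+1) = 3c(k) + 14 = 3·(2·3^k − 7) + 14 = 6·3^k − 21 + 14 = 2·3^{k+1} − 7.
Hence c(m) = 2·3^m − 7 for every m ≥ 0, by induction.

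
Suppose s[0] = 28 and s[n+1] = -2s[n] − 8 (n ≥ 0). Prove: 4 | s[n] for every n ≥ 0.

Base case: s[0] = 28 = 4·7, so 4 | s[0].
Assume 4 | s[k], so s[k] = 4t for some integer t.
Then s[k+1] = -2s[k] − 8 = -2·(4t) − 8 = 4(-2t − 2), so 4 | s[k+1].
By induction, 4 | s[n] for all n ≥ 0.

4 | s[n]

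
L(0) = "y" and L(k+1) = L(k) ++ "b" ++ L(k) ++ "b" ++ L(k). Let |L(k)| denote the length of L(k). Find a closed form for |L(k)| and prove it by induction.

Claim: |L(k)| = 2·3^k − 1.

Base case: |L(0)| = 1, and 2·3^0 − 1 = 1.
Assume |L(j)| = 2·3^j − 1.
Then |L(j+1)| = 3|L(j)| + 2 = 3(2·3^j − 1) + 2 = 2·3^{j+1} − 3 + 2 = 2·3^{j+1} − 1.
So the formula holds for j+1, and by induction |L(k)| = 2·3^k − 1 for all k ≥ 0.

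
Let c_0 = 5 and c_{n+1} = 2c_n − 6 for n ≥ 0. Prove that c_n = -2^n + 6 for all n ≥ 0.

Base case: c_0 = 5, and -2^0 + 6 = -1 + 6 = 5.
Assume c_k = -2^k + 6 for some k ≥ 0.
Then c_{k+1} = 2c_k − 6 = 2·(-2^k + 6) − 6 = -2^{k+1} + 12 − 6 = -2^{k+1} + 6.
So the formula holds for k+1, and by induction c_n = -2^n + 6 for all n ≥ 0.

c_n = -2^n + 6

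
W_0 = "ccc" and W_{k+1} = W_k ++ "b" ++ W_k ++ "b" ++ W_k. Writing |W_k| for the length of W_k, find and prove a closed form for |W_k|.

Claim: |W_k| = 4·3^k − 1.

Base case: |W_0| = 3, and 4·3^0 − 1 = 3.
Assume |W_m| = 4·3^m − 1.
Then |W_{m+1}| = 3|W_m| + 2 = 3(4·3^m − 1) + 2 = 4·3^{m+1} − 3 + 2 = 4·3^{m+1} − 1.
So the formula holds for m+1, and by induction |W_k| = 4·3^k − 1 for all k ≥ 0.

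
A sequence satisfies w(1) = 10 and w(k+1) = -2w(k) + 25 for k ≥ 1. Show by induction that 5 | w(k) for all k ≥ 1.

Base case: w(1) = 10 = 5·2, so 5 | w(1).
Assume 5 | w(m), so w(m) = 5t for some integer t.
Then w(m+1) = -2w(m) + 25 = -2·(5t) + 25 = 5(-2t + 5), so 5 | w(m+1).
So the property holds for m+1, and by induction 5 | w(k) for all k ≥ 1.

5 | w(k)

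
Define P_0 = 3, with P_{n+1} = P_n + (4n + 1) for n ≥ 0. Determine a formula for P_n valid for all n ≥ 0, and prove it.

Claim: P_n = 2n^2 − n + 3.

Base case: P_0 = 3, and 2·0^2 − 0 + 3 = 3.
Assume P_r = 2r^2 − r + 3.
Then P_{r+1} = P_r + (4r + 1) = (2r^2 − r + 3) + (4r + 1) = 2r^2 + 3r + 4,
and 2·(r+1)^2 − (r+1) + 3 = 2r^2 + 3r + 4.
By induction, P_n = 2n^2 − n + 3 for all n ≥ 0.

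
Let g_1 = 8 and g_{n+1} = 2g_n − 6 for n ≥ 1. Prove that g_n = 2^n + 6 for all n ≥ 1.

Base case: g_1 = 8, and 2^1 + 6 = 2 + 6 = 8.
Assume g_k = 2^k + 6 for some k ≥ 1.
Then g_{k+1} = 2g_k − 6 = 2·(2^k + 6) − 6 = 2^{k+1} + 12 − 6 = 2^{k+1} + 6.
Hence g_n = 2^n + 6 for every n ≥ 1, by induction.

g_n = 2^n + 6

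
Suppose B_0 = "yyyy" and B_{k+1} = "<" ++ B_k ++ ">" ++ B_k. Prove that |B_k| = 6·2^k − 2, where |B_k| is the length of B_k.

Base case: |B_0| = 4, and 6·2^0 − 2 = 4.
Assume |B_r| = 6·2^r − 2.
Then |B_{r+1}| = 1 + |B_r| + 1 + |B_r| = 2|B_r| + 2 = 2(6·2^r − 2) + 2 = 6·2^{r+1} − 4 + 2 = 6·2^{r+1} − 2.
By induction, |B_k| = 6·2^k − 2 for all k ≥ 0.

|B_k| = 6·2^k − 2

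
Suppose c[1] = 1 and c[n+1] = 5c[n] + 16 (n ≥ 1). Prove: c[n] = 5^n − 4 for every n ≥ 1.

Base case: c[1] = 1, and 5^1 − 4 = 5 − 4 = 1.
Assume c[j] = 5^j − 4 for some j ≥ 1.
Then c[j+1] = 5c[j] + 16 = 5·(5^j − 4) + 16 = 5^{j+1} − 20 + 16 = 5^{j+1} − 4.
So the formula holds for j+1, and by induction c[n] = 5^n − 4 for all n ≥ 1.

c[n] = 5^n − 4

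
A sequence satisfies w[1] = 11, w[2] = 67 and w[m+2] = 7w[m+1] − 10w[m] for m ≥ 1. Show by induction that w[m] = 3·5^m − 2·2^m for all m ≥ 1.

Base cases: w[1] = 11 and 3·5^1 − 2·2^1 = 11; w[2] = 67 and 3·5^2 − 2·2^2 = 67.
Assume w[j] = 3·5^j − 2·2^j for all 1 ≤ j ≤ k, where k ≥ 2.
Then w[k+1] = 7w[k] − 10w[k−1] = 7·(3·5^k − 2·2^k) − 10·(3·5^{k−1} − 2·2^{k−1}) = 3·(7·5 − 10)5^{k−1} − 2·(7·2 − 10)2^{k−1} = 75·5^{k−1} − 8·2^{k−1} = 3·5^{k+1} − 2·2^{k+1}.
So the formula holds for k+1, and by strong induction w[m] = 3·5^m − 2·2^m for all m ≥ 1.

w[m] = 3·5^m − 2·2^m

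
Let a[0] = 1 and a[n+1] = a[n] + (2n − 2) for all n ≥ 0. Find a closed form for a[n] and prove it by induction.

Claim: a[n] = n^2 − 3n + 1.

Base case: a[0] = 1, and 0^2 − 3·0 + 1 = 1.
Assume a[r] = r^2 − 3r + 1.
Then a[r+1] = a[r] + (2r − 2) = (r^2 − 3r + 1) + (2r − 2) = r^2 − r − 1,
and (r+1)^2 − 3·(r+1) + 1 = r^2 − r − 1.
Hence a[n] = n^2 − 3n + 1 for every n ≥ 0, by induction.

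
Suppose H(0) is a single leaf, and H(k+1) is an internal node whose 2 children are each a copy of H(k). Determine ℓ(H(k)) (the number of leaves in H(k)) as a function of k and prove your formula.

Claim: ℓ(H(k)) = 2^k.

Base case: ℓ(H(0)) = 1, and 2^0 = 1.
Assume ℓ(H(m)) = 2^m.
Then ℓ(H(m+1)) = 2·ℓ(H(m)) = 2·2^m = 2^{m+1}.
This completes the inductive step, so ℓ(H(k)) = 2^k for all k ≥ 0.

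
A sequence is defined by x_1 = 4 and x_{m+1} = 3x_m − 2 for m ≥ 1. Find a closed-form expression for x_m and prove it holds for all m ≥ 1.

Claim: x_m = 3^m + 1.

Base case: x_1 = 4, and 3^1 + 1 = 3 + 1 = 4.
Assume x_r = 3^r + 1 for some r ≥ 1.
Then x_{r+1} = 3x_r − 2 = 3·(3^r + 1) − 2 = 3^{r+1} + 3 − 2 = 3^{r+1} + 1.
By induction, x_m = 3^m + 1 for all m ≥ 1.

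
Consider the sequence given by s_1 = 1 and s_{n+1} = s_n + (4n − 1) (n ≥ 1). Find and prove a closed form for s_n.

Claim: s_n = 2n^2 − 3n + 2.

Base case: s_1 = 1, and 2·1^2 − 3·1 + 2 = 1.
Assume s_r = 2r^2 − 3r + 2.
Then s_{r+1} = s_r + (4r − 1) = (2r^2 − 3r + 2) + (4r − 1) = 2r^2 + r + 1,
and 2·(r+1)^2 − 3·(r+1) + 2 = 2r^2 + r + 1.
By induction, s_n = 2n^2 − 3n + 2 for all n ≥ 1.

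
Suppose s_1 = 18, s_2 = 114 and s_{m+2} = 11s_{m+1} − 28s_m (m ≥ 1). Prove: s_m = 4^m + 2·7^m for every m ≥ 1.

Base cases: s_1 = 18 and 4^1 + 2·7^1 = 18; s_2 = 114 and 4^2 + 2·7^2 = 114.
Assume s_j = 4^j + 2·7^j for all 1 ≤ j ≤ k, where k ≥ 2.
Then s_{k+1} = 11s_k − 28s_{k−1} = 11·(4^k + 2·7^k) − 28·(4^{k−1} + 2·7^{k−1}) = (11·4 − 28)4^{k−1} + 2·(11·7 − 28)7^{k−1} = 16·4^{k−1} + 98·7^{k−1} = 4^{k+1} + 2·7^{k+1}.
So the formula holds for k+1, and by strong induction s_m = 4^m + 2·7^m for all m ≥ 1.

s_m = 4^m + 2·7^m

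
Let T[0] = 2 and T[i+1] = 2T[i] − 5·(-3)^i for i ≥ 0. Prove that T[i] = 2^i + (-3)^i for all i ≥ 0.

Base case: T[0] = 2, and 2^0 + (-3)^0 = 1 + 1 = 2.
Assume T[m] = 2^m + (-3)^m for some m ≥ 0.
Then T[m+1] = 2T[m] − 5·(-3)^m = 2·(2^m + (-3)^m) − 5·(-3)^m = 2^{m+1} + 2·(-3)^m − 5·(-3)^m = 2^{m+1} − 3·(-3)^m = 2^{m+1} + (-3)^{m+1}.
This completes the inductive step, so T[i] = 2^i + (-3)^i for all i ≥ 0.

T[i] = 2^i + (-3)^i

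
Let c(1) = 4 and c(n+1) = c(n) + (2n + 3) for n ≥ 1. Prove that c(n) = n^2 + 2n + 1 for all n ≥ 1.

Base case: c(1) = 4, and 1^2 + 2·1 + 1 = 4.
Assume c(j) = j^2 + 2j + 1.
Then c(j+1) = c(j) + (2j + 3) = (j^2 + 2j + 1) + (2j + 3) = j^2 + 4j + 4,
and (j+1)^2 + 2·(j+1) + 1 = j^2 + 4j + 4.
Hence c(n) = n^2 + 2n + 1 for every n ≥ 1, by induction.

c(n) = n^2 + 2n + 1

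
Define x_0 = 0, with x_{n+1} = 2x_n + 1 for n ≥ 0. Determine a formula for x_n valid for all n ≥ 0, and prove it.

Claim: x_n = 2^n − 1.

Base case: x_0 = 0, and 2^0 − 1 = 1 − 1 = 0.
Assume x_k = 2^k − 1 for some k ≥ 0.
Then x_{k+1} = 2x_k + 1 = 2·(2^k − 1) + 1 = 2^{k+1} − 2 + 1 = 2^{k+1} − 1.
By induction, x_n = 2^n − 1 for all n ≥ 0.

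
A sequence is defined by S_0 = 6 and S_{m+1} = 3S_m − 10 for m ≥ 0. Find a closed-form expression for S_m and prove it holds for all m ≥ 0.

Claim: S_m = 3^m + 5.

Base case: S_0 = 6, and 3^0 + 5 = 1 + 5 = 6.
Assume S_r = 3^r + 5 for some r ≥ 0.
Then S_{r+1} = 3S_r − 10 = 3·(3^r + 5) − 10 = 3^{r+1} + 15 − 10 = 3^{r+1} + 5.
By induction, S_m = 3^m + 5 for all m ≥ 0.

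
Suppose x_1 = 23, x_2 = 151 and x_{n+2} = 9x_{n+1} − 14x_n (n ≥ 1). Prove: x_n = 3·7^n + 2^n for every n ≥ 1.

Base cases: x_1 = 23 and 3·7^1 + 2^1 = 23; x_2 = 151 and 3·7^2 + 2^2 = 151.
Assume x_j = 3·7^j + 2^j for all 1 ≤ j ≤ k, where k ≥ 2.
Then x_{k+1} = 9x_k − 14x_{k−1} = 9·(3·7^k + 2^k) − 14·(3·7^{k−1} + 2^{k−1}) = 3·(9·7 − 14)7^{k−1} + (9·2 − 14)2^{k−1} = 147·7^{k−1} + 4·2^{k−1} = 3·7^{k+1} + 2^{k+1}.
By strong induction, x_n = 3·7^n + 2^n for all n ≥ 1.

x_n = 3·7^n + 2^n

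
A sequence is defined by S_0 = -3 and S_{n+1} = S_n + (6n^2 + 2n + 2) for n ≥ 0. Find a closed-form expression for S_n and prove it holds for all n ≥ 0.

Claim: S_n = 2n^3 − 2n^2 + 2n − 3.

Base case: S_0 = -3, and 2·0^3 − 2·0^2 + 2·0 − 3 = -3.
Assume S_m = 2m^3 − 2m^2 + 2m − 3.
Then S_{m+1} = S_m + (6m^2 + 2m + 2) = (2m^3 − 2m^2 + 2m − 3) + (6m^2 + 2m + 2) = 2m^3 + 4m^2 + 4m − 1,
and 2·(m+1)^3 − 2·(m+1)^2 + 2·(m+1) − 3 = 2m^3 + 4m^2 + 4m − 1.
By induction, S_n = 2n^3 − 2n^2 + 2n − 3 for all n ≥ 0.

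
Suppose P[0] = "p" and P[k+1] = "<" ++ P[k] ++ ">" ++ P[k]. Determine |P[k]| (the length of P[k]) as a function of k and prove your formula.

Claim: |P[k]| = 3·2^k − 2.

Base case: |P[0]| = 1, and 3·2^0 − 2 = 1.
Assume |P[m]| = 3·2^m − 2.
Then |P[m+1]| = 1 + |P[m]| + 1 + |P[m]| = 2|P[m]| + 2 = 2(3·2^m − 2) + 2 = 3·2^{m+1} − 4 + 2 = 3·2^{m+1} − 2.
Hence |P[k]| = 3·2^k − 2 for every k ≥ 0, by induction.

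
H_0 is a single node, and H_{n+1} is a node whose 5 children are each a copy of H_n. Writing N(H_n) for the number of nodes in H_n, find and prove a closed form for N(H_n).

Claim: N(H_n) = (5^{n+1} − 1)/4.

Base case: N(H_0) = 1, and (5^{0+1} − 1)/4 = 1.
Assume N(H_j) = (5^{j+1} − 1)/4.
Then N(H_{j+1}) = 1 + 5N(H_j) = 1 + 5·(5^{j+1} − 1)/4 = 1 + (5^{j+2} − 5)/4 = (4 + 5^{j+2} − 5)/4 = (5^{j+2} − 1)/4.
This completes the inductive step, so N(H_n) = (5^{n+1} − 1)/4 for all n ≥ 0.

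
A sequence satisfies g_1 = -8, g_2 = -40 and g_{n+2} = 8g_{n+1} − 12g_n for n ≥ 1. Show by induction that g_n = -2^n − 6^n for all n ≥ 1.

Base cases: g_1 = -8 and -2^1 − 6^1 = -8; g_2 = -40 and -2^2 − 6^2 = -40.
Assume g_j = -2^j − 6^j for all 1 ≤ j ≤ k, where k ≥ 2.
Then g_{k+1} = 8g_k − 12g_{k−1} = 8·(-2^k − 6^k) − 12·(-2^{k−1} − 6^{k−1}) = -(8·2 − 12)2^{k−1} − (8·6 − 12)6^{k−1} = -4·2^{k−1} − 36·6^{k−1} = -2^{k+1} − 6^{k+1}.
This completes the inductive step, so g_n = -2^n − 6^n for all n ≥ 1.

g_n = -2^n − 6^n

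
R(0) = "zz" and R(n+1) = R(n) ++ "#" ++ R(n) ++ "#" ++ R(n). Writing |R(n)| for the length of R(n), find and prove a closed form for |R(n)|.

Claim: |R(n)| = 3^{n+1} − 1.

Base case: |R(0)| = 2, and 3^{0+1} − 1 = 2.
Assume |R(j)| = 3^{j+1} − 1.
Then |R(j+1)| = 3|R(j)| + 2 = 3(3^{j+1} − 1) + 2 = 3^{j+2} − 3 + 2 = 3^{j+2} − 1.
Hence |R(n)| = 3^{n+1} − 1 for every n ≥ 0, by induction.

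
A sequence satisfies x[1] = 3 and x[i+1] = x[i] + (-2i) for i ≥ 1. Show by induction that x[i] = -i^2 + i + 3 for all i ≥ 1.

Base case: x[1] = 3, and -1^2 + 1 + 3 = 3.
Assume x[j] = -j^2 + j + 3.
Then x[j+1] = x[j] + (-2j) = (-j^2 + j + 3) + (-2j) = -j^2 − j + 3,
and -(j+1)^2 + (j+1) + 3 = -j^2 − j + 3.
Hence x[i] = -i^2 + i + 3 for every i ≥ 1, by induction.

x[i] = -i^2 + i + 3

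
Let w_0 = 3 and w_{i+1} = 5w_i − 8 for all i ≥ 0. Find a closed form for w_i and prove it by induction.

Claim: w_i = 5^i + 2.

Base case: w_0 = 3, and 5^0 + 2 = 1 + 2 = 3.
Assume w_r = 5^r + 2 for some r ≥ 0.
Then w_{r+1} = 5w_r − 8 = 5·(5^r + 2) − 8 = 5^{r+1} + 10 − 8 = 5^{r+1} + 2.
Hence w_i = 5^i + 2 for every i ≥ 0, by induction.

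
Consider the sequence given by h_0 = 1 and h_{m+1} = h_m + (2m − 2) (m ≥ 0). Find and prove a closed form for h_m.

Claim: h_m = m^2 − 3m + 1.

Base case: h_0 = 1, and 0^2 − 3·0 + 1 = 1.
Assume h_k = k^2 − 3k + 1.
Then h_{k+1} = h_k + (2k − 2) = (k^2 − 3k + 1) + (2k − 2) = k^2 − k − 1,
and (k+1)^2 − 3·(k+1) + 1 = k^2 − k − 1.
This completes the inductive step, so h_m = m^2 − 3m + 1 for all m ≥ 0.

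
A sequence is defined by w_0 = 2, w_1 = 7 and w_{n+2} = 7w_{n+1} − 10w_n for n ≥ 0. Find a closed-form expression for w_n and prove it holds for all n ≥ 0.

Claim: w_n = 2^n + 5^n.

Base cases: w_0 = 2 and 2^0 + 5^0 = 2; w_1 = 7 and 2^1 + 5^1 = 7.
Assume w_i = 2^i + 5^i for all 0 ≤ i ≤ j, where j ≥ 1.
Then w_{j+1} = 7w_j − 10w_{j−1} = 7·(2^j + 5^j) − 10·(2^{j−1} + 5^{j−1}) = (7·2 − 10)2^{j−1} + (7·5 − 10)5^{j−1} = 4·2^{j−1} + 25·5^{j−1} = 2^{j+1} + 5^{j+1}.
So the formula holds for j+1, and by strong induction w_n = 2^n + 5^n for all n ≥ 0.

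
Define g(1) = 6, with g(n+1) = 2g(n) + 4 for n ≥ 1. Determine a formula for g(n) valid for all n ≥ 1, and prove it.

Claim: g(n) = 5·2^n − 4.

Base case: g(1) = 6, and 5·2^1 − 4 = 10 − 4 = 6.
Assume g(m) = 5·2^m − 4 for some m ≥ 1.
Then g(m+1) = 2g(m) + 4 = 2·(5·2^m − 4) + 4 = 10·2^m − 8 + 4 = 5·2^{m+1} − 4.
Hence g(n) = 5·2^n − 4 for every n ≥ 1, by induction.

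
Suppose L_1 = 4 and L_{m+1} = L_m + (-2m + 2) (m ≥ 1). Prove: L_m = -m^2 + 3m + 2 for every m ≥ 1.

Base case: L_1 = 4, and -1^2 + 3·1 + 2 = 4.
Assume L_k = -k^2 + 3k + 2.
Then L_{k+1} = L_k + (-2k + 2) = (-k^2 + 3k + 2) + (-2k + 2) = -k^2 + k + 4,
and -(k+1)^2 + 3·(k+1) + 2 = -k^2 + k + 4.
This completes the inductive step, so L_m = -m^2 + 3m + 2 for all m ≥ 1.

L_m = -m^2 + 3m + 2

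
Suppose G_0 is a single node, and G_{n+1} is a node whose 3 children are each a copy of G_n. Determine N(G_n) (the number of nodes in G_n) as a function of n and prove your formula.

Claim: N(G_n) = (3^{n+1} − 1)/2.

Base case: N(G_0) = 1, and (3^{0+1} − 1)/2 = 1.
Assume N(G_k) = (3^{k+1} − 1)/2.
Then N(G_{k+1}) = 1 + 3N(G_k) = 1 + 3·(3^{k+1} − 1)/2 = 1 + (3^{k+2} − 3)/2 = (2 + 3^{k+2} − 3)/2 = (3^{k+2} − 1)/2.
Hence N(G_n) = (3^{n+1} − 1)/2 for every n ≥ 0, by induction.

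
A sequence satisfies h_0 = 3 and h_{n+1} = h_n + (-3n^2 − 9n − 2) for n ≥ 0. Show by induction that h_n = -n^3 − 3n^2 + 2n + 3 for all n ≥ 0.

Base case: h_0 = 3, and -0^3 − 3·0^2 + 2·0 + 3 = 3.
Assume h_k = -k^3 − 3k^2 + 2k + 3.
Then h_{k+1} = h_k + (-3k^2 − 9k − 2) = (-k^3 − 3k^2 + 2k + 3) + (-3k^2 − 9k − 2) = -k^3 − 6k^2 − 7k + 1,
and -(k+1)^3 − 3·(k+1)^2 + 2·(k+1) + 3 = -k^3 − 6k^2 − 7k + 1.
Hence h_n = -n^3 − 3n^2 + 2n + 3 for every n ≥ 0, by induction.

h_n = -n^3 − 3n^2 + 2n + 3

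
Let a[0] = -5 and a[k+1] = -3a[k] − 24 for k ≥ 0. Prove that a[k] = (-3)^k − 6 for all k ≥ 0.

Base case: a[0] = -5, and (-3)^0 − 6 = 1 − 6 = -5.
Assume a[m] = (-3)^m − 6 for some m ≥ 0.
Then a[m+1] = -3a[m] − 24 = -3·((-3)^m − 6) − 24 = -3·(-3)^m + 18 − 24 = (-3)^{m+1} − 6.
So the formula holds for m+1, and by induction a[k] = (-3)^k − 6 for all k ≥ 0.

a[k] = (-3)^k − 6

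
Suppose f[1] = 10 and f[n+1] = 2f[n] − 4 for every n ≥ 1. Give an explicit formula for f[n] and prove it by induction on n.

Claim: f[n] = 3·2^n + 4.

Base case: f[1] = 10, and 3·2^1 + 4 = 6 + 4 = 10.
Assume f[j] = 3·2^j + 4 for some j ≥ 1.
Then f[j+1] = 2f[j] − 4 = 2·(3·2^j + 4) − 4 = 6·2^j + 8 − 4 = 3·2^{j+1} + 4.
This completes the inductive step, so f[n] = 3·2^n + 4 for all n ≥ 1.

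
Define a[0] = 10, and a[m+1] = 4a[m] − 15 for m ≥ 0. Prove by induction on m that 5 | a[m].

Base case: a[0] = 10 = 5·2, so 5 | a[0].
Assume 5 | a[j], so a[j] = 5t for some integer t.
Then a[j+1] = 4a[j] − 15 = 4·(5t) − 15 = 5(4t − 3), so 5 | a[j+1].
So the property holds for j+1, and by induction 5 | a[m] for all m ≥ 0.

5 | a[m]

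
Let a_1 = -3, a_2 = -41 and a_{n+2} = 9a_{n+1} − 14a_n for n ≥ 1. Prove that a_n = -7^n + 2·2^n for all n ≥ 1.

Base cases: a_1 = -3 and -7^1 + 2·2^1 = -3; a_2 = -41 and -7^2 + 2·2^2 = -41.
Assume a_j = -7^j + 2·2^j for all 1 ≤ j ≤ m, where m ≥ 2.
Then a_{m+1} = 9a_m − 14a_{m−1} = 9·(-7^m + 2·2^m) − 14·(-7^{m−1} + 2·2^{m−1}) = -(9·7 − 14)7^{m−1} + 2·(9·2 − 14)2^{m−1} = -49·7^{m−1} + 8·2^{m−1} = -7^{m+1} + 2·2^{m+1}.
This completes the inductive step, so a_n = -7^n + 2·2^n for all n ≥ 1.

a_n = -7^n + 2·2^n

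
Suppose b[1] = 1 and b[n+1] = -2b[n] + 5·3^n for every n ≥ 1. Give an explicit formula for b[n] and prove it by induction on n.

Claim: b[n] = (-2)^n + 3^n.

Base case: b[1] = 1, and (-2)^1 + 3^1 = -2 + 3 = 1.
Assume b[m] = (-2)^m + 3^m for some m ≥ 1.
Then b[m+1] = -2b[m] + 5·3^m = -2·((-2)^m + 3^m) + 5·3^m = (-2)^{m+1} − 2·3^m + 5·3^m = (-2)^{m+1} + 3·3^m = (-2)^{m+1} + 3^{m+1}.
By induction, b[n] = (-2)^n + 3^n for all n ≥ 1.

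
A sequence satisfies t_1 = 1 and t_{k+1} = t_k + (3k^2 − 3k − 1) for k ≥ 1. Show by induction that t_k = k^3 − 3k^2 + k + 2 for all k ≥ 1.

Base case: t_1 = 1, and 1^3 − 3·1^2 + 1 + 2 = 1.
Assume t_j = j^3 − 3j^2 + j + 2.
Then t_{j+1} = t_j + (3j^2 − 3j − 1) = (j^3 − 3j^2 + j + 2) + (3j^2 − 3j − 1) = j^3 − 2j + 1,
and (j+1)^3 − 3·(j+1)^2 + (j+1) + 2 = j^3 − 2j + 1.
Hence t_k = k^3 − 3k^2 + k + 2 for every k ≥ 1, by induction.

t_k = k^3 − 3k^2 + k + 2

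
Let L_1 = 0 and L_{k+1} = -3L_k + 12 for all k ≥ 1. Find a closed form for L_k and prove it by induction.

Claim: L_k = (-3)^k + 3.

Base case: L_1 = 0, and (-3)^1 + 3 = -3 + 3 = 0.
Assume L_j = (-3)^j + 3 for some j ≥ 1.
Then L_{j+1} = -3L_j + 12 = -3·((-3)^j + 3) + 12 = -3·(-3)^j − 9 + 12 = (-3)^{j+1} + 3.
By induction, L_k = (-3)^k + 3 for all k ≥ 1.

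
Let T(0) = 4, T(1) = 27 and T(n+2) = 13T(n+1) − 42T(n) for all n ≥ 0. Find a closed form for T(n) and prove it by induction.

Claim: T(n) = 3·7^n + 6^n.

Base cases: T(0) = 4 and 3·7^0 + 6^0 = 4; T(1) = 27 and 3·7^1 + 6^1 = 27.
Assume T(j) = 3·7^j + 6^j for all 0 ≤ j ≤ m, where m ≥ 1.
Then T(m+1) = 13T(m) − 42T(m−1) = 13·(3·7^m + 6^m) − 42·(3·7^{m−1} + 6^{m−1}) = 3·(13·7 − 42)7^{m−1} + (13·6 − 42)6^{m−1} = 147·7^{m−1} + 36·6^{m−1} = 3·7^{m+1} + 6^{m+1}.
By strong induction, T(n) = 3·7^n + 6^n for all n ≥ 0.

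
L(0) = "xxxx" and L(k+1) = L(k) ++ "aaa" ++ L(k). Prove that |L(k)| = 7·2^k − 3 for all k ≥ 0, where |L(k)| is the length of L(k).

Base case: |L(0)| = 4, and 7·2^0 − 3 = 4.
Assume |L(j)| = 7·2^j − 3.
Then |L(j+1)| = |L(j)| + 3 + |L(j)| = 2|L(j)| + 3 = 2(7·2^j − 3) + 3 = 7·2^{j+1} − 6 + 3 = 7·2^{j+1} − 3.
By induction, |L(k)| = 7·2^k − 3 for all k ≥ 0.

|L(k)| = 7·2^k − 3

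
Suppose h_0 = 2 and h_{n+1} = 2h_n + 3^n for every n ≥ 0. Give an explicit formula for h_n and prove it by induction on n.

Claim: h_n = 2^n + 3^n.

Base case: h_0 = 2, and 2^0 + 3^0 = 1 + 1 = 2.
Assume h_j = 2^j + 3^j for some j ≥ 0.
Then h_{j+1} = 2h_j + 3^j = 2·(2^j + 3^j) + 3^j = 2^{j+1} + 2·3^j + 3^j = 2^{j+1} + 3·3^j = 2^{j+1} + 3^{j+1}.
By induction, h_n = 2^n + 3^n for all n ≥ 0.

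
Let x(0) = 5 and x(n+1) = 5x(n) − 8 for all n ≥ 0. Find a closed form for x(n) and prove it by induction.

Claim: x(n) = 3·5^n + 2.

Base case: x(0) = 5, and 3·5^0 + 2 = 3 + 2 = 5.
Assume x(m) = 3·5^m + 2 for some m ≥ 0.
Then x(m+1) = 5x(m) − 8 = 5·(3·5^m + 2) − 8 = 15·5^m + 10 − 8 = 3·5^{m+1} + 2.
By induction, x(n) = 3·5^n + 2 for all n ≥ 0.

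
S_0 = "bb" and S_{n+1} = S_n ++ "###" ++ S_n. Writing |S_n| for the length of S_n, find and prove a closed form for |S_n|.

Claim: |S_n| = 5·2^n − 3.

Base case: |S_0| = 2, and 5·2^0 − 3 = 2.
Assume |S_k| = 5·2^k − 3.
Then |S_{k+1}| = |S_k| + 3 + |S_k| = 2|S_k| + 3 = 2(5·2^k − 3) + 3 = 5·2^{k+1} − 6 + 3 = 5·2^{k+1} − 3.
This completes the inductive step, so |S_n| = 5·2^n − 3 for all n ≥ 0.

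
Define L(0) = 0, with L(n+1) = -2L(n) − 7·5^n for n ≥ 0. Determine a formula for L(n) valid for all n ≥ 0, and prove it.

Claim: L(n) = (-2)^n − 5^n.

Base case: L(0) = 0, and (-2)^0 − 5^0 = 1 − 1 = 0.
Assume L(m) = (-2)^m − 5^m for some m ≥ 0.
Then L(m+1) = -2L(m) − 7·5^m = -2·((-2)^m − 5^m) − 7·5^m = (-2)^{m+1} + 2·5^m − 7·5^m = (-2)^{m+1} − 5·5^m = (-2)^{m+1} − 5^{m+1}.
By induction, L(n) = (-2)^n − 5^n for all n ≥ 0.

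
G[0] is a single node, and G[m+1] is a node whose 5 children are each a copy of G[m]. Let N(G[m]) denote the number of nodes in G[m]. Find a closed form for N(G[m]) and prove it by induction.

Claim: N(G[m]) = (5^{m+1} − 1)/4.

Base case: N(G[0]) = 1, and (5^{0+1} − 1)/4 = 1.
Assume N(G[k]) = (5^{k+1} − 1)/4.
Then N(G[k+1]) = 1 + 5N(G[k]) = 1 + 5·(5^{k+1} − 1)/4 = 1 + (5^{k+2} − 5)/4 = (4 + 5^{k+2} − 5)/4 = (5^{k+2} − 1)/4.
This completes the inductive step, so N(G[m]) = (5^{m+1} − 1)/4 for all m ≥ 0.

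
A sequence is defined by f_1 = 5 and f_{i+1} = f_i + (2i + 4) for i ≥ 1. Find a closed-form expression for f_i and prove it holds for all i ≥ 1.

Claim: f_i = i^2 + 3i + 1.

Base case: f_1 = 5, and 1^2 + 3·1 + 1 = 5.
Assume f_m = m^2 + 3m + 1.
Then f_{m+1} = f_m + (2m + 4) = (m^2 + 3m + 1) + (2m + 4) = m^2 + 5m + 5,
and (m+1)^2 + 3·(m+1) + 1 = m^2 + 5m + 5.
This completes the inductive step, so f_i = i^2 + 3i + 1 for all i ≥ 1.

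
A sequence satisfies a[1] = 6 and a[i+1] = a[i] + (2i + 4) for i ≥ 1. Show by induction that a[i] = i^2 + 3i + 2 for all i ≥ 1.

Base case: a[1] = 6, and 1^2 + 3·1 + 2 = 6.
Assume a[j] = j^2 + 3j + 2.
Then a[j+1] = a[j] + (2j + 4) = (j^2 + 3j + 2) + (2j + 4) = j^2 + 5j + 6,
and (j+1)^2 + 3·(j+1) + 2 = j^2 + 5j + 6.
This completes the inductive step, so a[i] = i^2 + 3i + 2 for all i ≥ 1.

a[i] = i^2 + 3i + 2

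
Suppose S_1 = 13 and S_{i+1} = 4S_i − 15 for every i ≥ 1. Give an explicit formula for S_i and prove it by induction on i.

Claim: S_i = 2·4^i + 5.

Base case: S_1 = 13, and 2·4^1 + 5 = 8 + 5 = 13.
Assume S_r = 2·4^r + 5 for some r ≥ 1.
Then S_{r+1} = 4S_r − 15 = 4·(2·4^r + 5) − 15 = 8·4^r + 20 − 15 = 2·4^{r+1} + 5.
So the formula holds for r+1, and by induction S_i = 2·4^i + 5 for all i ≥ 1.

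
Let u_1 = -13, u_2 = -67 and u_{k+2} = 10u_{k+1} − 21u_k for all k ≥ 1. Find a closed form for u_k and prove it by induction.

Claim: u_k = -7^k − 2·3^k.

Base cases: u_1 = -13 and -7^1 − 2·3^1 = -13; u_2 = -67 and -7^2 − 2·3^2 = -67.
Assume u_i = -7^i − 2·3^i for all 1 ≤ i ≤ j, where j ≥ 2.
Then u_{j+1} = 10u_j − 21u_{j−1} = 10·(-7^j − 2·3^j) − 21·(-7^{j−1} − 2·3^{j−1}) = -(10·7 − 21)7^{j−1} − 2·(10·3 − 21)3^{j−1} = -49·7^{j−1} − 18·3^{j−1} = -7^{j+1} − 2·3^{j+1}.
Hence u_k = -7^k − 2·3^k for every k ≥ 1, by strong induction.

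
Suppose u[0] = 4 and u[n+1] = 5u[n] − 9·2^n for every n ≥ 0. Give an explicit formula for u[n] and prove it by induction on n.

Claim: u[n] = 5^n + 3·2^n.

Base case: u[0] = 4, and 5^0 + 3·2^0 = 1 + 3 = 4.
Assume u[r] = 5^r + 3·2^r for some r ≥ 0.
Then u[r+1] = 5u[r] − 9·2^r = 5·(5^r + 3·2^r) − 9·2^r = 5^{r+1} + 15·2^r − 9·2^r = 5^{r+1} + 6·2^r = 5^{r+1} + 3·2^{r+1}.
By induction, u[n] = 5^n + 3·2^n for all n ≥ 0.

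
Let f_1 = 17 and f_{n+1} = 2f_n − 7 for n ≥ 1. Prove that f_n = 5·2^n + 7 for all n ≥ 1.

Base case: f_1 = 17, and 5·2^1 + 7 = 10 + 7 = 17.
Assume f_r = 5·2^r + 7 for some r ≥ 1.
Then f_{r+1} = 2f_r − 7 = 2·(5·2^r + 7) − 7 = 10·2^r + 14 − 7 = 5·2^{r+1} + 7.
So the formula holds for r+1, and by induction f_n = 5·2^n + 7 for all n ≥ 1.

f_n = 5·2^n + 7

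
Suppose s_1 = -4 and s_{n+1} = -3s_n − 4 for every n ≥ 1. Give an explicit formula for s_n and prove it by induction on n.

Claim: s_n = (-3)^n − 1.

Base case: s_1 = -4, and (-3)^1 − 1 = -3 − 1 = -4.
Assume s_m = (-3)^m − 1 for some m ≥ 1.
Then s_{m+1} = -3s_m − 4 = -3·((-3)^m − 1) − 4 = -3·(-3)^m + 3 − 4 = (-3)^{m+1} − 1.
By induction, s_n = (-3)^n − 1 for all n ≥ 1.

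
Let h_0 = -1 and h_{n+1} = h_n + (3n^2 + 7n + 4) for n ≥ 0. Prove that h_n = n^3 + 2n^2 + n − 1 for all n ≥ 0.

Base case: h_0 = -1, and 0^3 + 2·0^2 + 0 − 1 = -1.
Assume h_k = k^3 + 2k^2 + k − 1.
Then h_{k+1} = h_k + (3k^2 + 7k + 4) = (k^3 + 2k^2 + k − 1) + (3k^2 + 7k + 4) = k^3 + 5k^2 + 8k + 3,
and (k+1)^3 + 2·(k+1)^2 + (k+1) − 1 = k^3 + 5k^2 + 8k + 3.
By induction, h_n = n^3 + 2n^2 + n − 1 for all n ≥ 0.

h_n = n^3 + 2n^2 + n − 1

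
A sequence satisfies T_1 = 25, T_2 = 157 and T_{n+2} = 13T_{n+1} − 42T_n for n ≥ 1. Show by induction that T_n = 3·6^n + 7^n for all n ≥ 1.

Base cases: T_1 = 25 and 3·6^1 + 7^1 = 25; T_2 = 157 and 3·6^2 + 7^2 = 157.
Assume T_j = 3·6^j + 7^j for all 1 ≤ j ≤ r, where r ≥ 2.
Then T_{r+1} = 13T_r − 42T_{r−1} = 13·(3·6^r + 7^r) − 42·(3·6^{r−1} + 7^{r−1}) = 3·(13·6 − 42)6^{r−1} + (13·7 − 42)7^{r−1} = 108·6^{r−1} + 49·7^{r−1} = 3·6^{r+1} + 7^{r+1}.
By strong induction, T_n = 3·6^n + 7^n for all n ≥ 1.

T_n = 3·6^n + 7^n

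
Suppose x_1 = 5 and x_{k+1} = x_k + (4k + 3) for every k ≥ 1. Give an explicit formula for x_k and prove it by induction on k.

Claim: x_k = 2k^2 + k + 2.

Base case: x_1 = 5, and 2·1^2 + 1 + 2 = 5.
Assume x_r = 2r^2 + r + 2.
Then x_{r+1} = x_r + (4r + 3) = (2r^2 + r + 2) + (4r + 3) = 2r^2 + 5r + 5,
and 2·(r+1)^2 + (r+1) + 2 = 2r^2 + 5r + 5.
Hence x_k = 2k^2 + k + 2 for every k ≥ 1, by induction.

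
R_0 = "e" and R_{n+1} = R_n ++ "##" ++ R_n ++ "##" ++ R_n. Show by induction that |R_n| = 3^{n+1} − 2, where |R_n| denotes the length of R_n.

Base case: |R_0| = 1, and 3^{0+1} − 2 = 1.
Assume |R_m| = 3^{m+1} − 2.
Then |R_{m+1}| = 3|R_m| + 4 = 3(3^{m+1} − 2) + 4 = 3^{m+2} − 6 + 4 = 3^{m+2} − 2.
This completes the inductive step, so |R_n| = 3^{n+1} − 2 for all n ≥ 0.

|R_n| = 3^{n+1} − 2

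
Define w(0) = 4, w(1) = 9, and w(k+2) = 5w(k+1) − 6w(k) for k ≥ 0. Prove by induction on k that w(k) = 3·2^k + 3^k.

Base cases: w(0) = 4 and 3·2^0 + 3^0 = 4; w(1) = 9 and 3·2^1 + 3^1 = 9.
Assume w(j) = 3·2^j + 3^j for all 0 ≤ j ≤ m, where m ≥ 1.
Then w(m+1) = 5w(m) − 6w(m−1) = 5·(3·2^m + 3^m) − 6·(3·2^{m−1} + 3^{m−1}) = 3·(5·2 − 6)2^{m−1} + (5·3 − 6)3^{m−1} = 12·2^{m−1} + 9·3^{m−1} = 3·2^{m+1} + 3^{m+1}.
By strong induction, w(k) = 3·2^k + 3^k for all k ≥ 0.

w(k) = 3·2^k + 3^k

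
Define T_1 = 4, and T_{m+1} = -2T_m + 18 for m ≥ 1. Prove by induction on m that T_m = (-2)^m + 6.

Base case: T_1 = 4, and (-2)^1 + 6 = -2 + 6 = 4.
Assume T_r = (-2)^r + 6 for some r ≥ 1.
Then T_{r+1} = -2T_r + 18 = -2·((-2)^r + 6) + 18 = -2·(-2)^r − 12 + 18 = (-2)^{r+1} + 6.
This completes the inductive step, so T_m = (-2)^m + 6 for all m ≥ 1.

T_m = (-2)^m + 6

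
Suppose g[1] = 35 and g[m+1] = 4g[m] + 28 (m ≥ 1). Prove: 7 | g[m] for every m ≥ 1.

Base case: g[1] = 35 = 7·5, so 7 | g[1].
Assume 7 | g[k], so g[k] = 7t for some integer t.
Then g[k+1] = 4g[k] + 28 = 4·(7t) + 28 = 7(4t + 4), so 7 | g[k+1].
This completes the inductive step, so 7 | g[m] for all m ≥ 1.

7 | g[m]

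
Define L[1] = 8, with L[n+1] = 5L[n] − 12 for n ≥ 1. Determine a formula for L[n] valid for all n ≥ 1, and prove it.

Claim: L[n] = 5^n + 3.

Base case: L[1] = 8, and 5^1 + 3 = 5 + 3 = 8.
Assume L[m] = 5^m + 3 for some m ≥ 1.
Then L[m+1] = 5L[m] − 12 = 5·(5^m + 3) − 12 = 5^{m+1} + 15 − 12 = 5^{m+1} + 3.
By induction, L[n] = 5^n + 3 for all n ≥ 1.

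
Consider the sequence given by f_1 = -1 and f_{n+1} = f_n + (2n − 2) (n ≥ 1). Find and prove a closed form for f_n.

Claim: f_n = n^2 − 3n + 1.

Base case: f_1 = -1, and 1^2 − 3·1 + 1 = -1.
Assume f_k = k^2 − 3k + 1.
Then f_{k+1} = f_k + (2k − 2) = (k^2 − 3k + 1) + (2k − 2) = k^2 − k − 1,
and (k+1)^2 − 3·(k+1) + 1 = k^2 − k − 1.
By induction, f_n = n^2 − 3n + 1 for all n ≥ 1.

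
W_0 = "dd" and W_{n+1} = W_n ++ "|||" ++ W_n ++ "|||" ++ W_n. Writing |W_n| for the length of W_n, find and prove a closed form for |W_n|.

Claim: |W_n| = 5·3^n − 3.

Base case: |W_0| = 2, and 5·3^0 − 3 = 2.
Assume |W_j| = 5·3^j − 3.
Then |W_{j+1}| = 3|W_j| + 6 = 3(5·3^j − 3) + 6 = 5·3^{j+1} − 9 + 6 = 5·3^{j+1} − 3.
So the formula holds for j+1, and by induction |W_n| = 5·3^n − 3 for all n ≥ 0.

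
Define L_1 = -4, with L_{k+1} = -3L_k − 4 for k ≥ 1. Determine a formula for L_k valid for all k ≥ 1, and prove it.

Claim: L_k = (-3)^k − 1.

Base case: L_1 = -4, and (-3)^1 − 1 = -3 − 1 = -4.
Assume L_r = (-3)^r − 1 for some r ≥ 1.
Then L_{r+1} = -3L_r − 4 = -3·((-3)^r − 1) − 4 = -3·(-3)^r + 3 − 4 = (-3)^{r+1} − 1.
Hence L_k = (-3)^k − 1 for every k ≥ 1, by induction.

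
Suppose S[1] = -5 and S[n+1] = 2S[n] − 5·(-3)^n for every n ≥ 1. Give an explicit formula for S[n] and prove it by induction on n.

Claim: S[n] = -2^n + (-3)^n.

Base case: S[1] = -5, and -2^1 + (-3)^1 = -2 − 3 = -5.
Assume S[r] = -2^r + (-3)^r for some r ≥ 1.
Then S[r+1] = 2S[r] − 5·(-3)^r = 2·(-2^r + (-3)^r) − 5·(-3)^r = -2^{r+1} + 2·(-3)^r − 5·(-3)^r = -2^{r+1} − 3·(-3)^r = -2^{r+1} + (-3)^{r+1}.
By induction, S[n] = -2^n + (-3)^n for all n ≥ 1.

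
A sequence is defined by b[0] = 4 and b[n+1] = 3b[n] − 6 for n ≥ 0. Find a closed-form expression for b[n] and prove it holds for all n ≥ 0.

Claim: b[n] = 3^n + 3.

Base case: b[0] = 4, and 3^0 + 3 = 1 + 3 = 4.
Assume b[m] = 3^m + 3 for some m ≥ 0.
Then b[m+1] = 3b[m] − 6 = 3·(3^m + 3) − 6 = 3^{m+1} + 9 − 6 = 3^{m+1} + 3.
So the formula holds for m+1, and by induction b[n] = 3^n + 3 for all n ≥ 0.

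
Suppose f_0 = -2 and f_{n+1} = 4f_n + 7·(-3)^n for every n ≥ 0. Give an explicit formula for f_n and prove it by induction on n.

Claim: f_n = -4^n − (-3)^n.

Base case: f_0 = -2, and -4^0 − (-3)^0 = -1 − 1 = -2.
Assume f_m = -4^m − (-3)^m for some m ≥ 0.
Then f_{m+1} = 4f_m + 7·(-3)^m = 4·(-4^m − (-3)^m) + 7·(-3)^m = -4^{m+1} − 4·(-3)^m + 7·(-3)^m = -4^{m+1} + 3·(-3)^m = -4^{m+1} − (-3)^{m+1}.
By induction, f_n = -4^n − (-3)^n for all n ≥ 0.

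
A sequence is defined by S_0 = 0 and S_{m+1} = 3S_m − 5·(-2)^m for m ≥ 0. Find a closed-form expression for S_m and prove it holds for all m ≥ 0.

Claim: S_m = -3^m + (-2)^m.

Base case: S_0 = 0, and -3^0 + (-2)^0 = -1 + 1 = 0.
Assume S_r = -3^r + (-2)^r for some r ≥ 0.
Then S_{r+1} = 3S_r − 5·(-2)^r = 3·(-3^r + (-2)^r) − 5·(-2)^r = -3^{r+1} + 3·(-2)^r − 5·(-2)^r = -3^{r+1} − 2·(-2)^r = -3^{r+1} + (-2)^{r+1}.
Hence S_m = -3^m + (-2)^m for every m ≥ 0, by induction.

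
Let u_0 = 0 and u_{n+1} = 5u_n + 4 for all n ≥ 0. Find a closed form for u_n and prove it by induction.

Claim: u_n = 5^n − 1.

Base case: u_0 = 0, and 5^0 − 1 = 1 − 1 = 0.
Assume u_k = 5^k − 1 for some k ≥ 0.
Then u_{k+1} = 5u_k + 4 = 5·(5^k − 1) + 4 = 5^{k+1} − 5 + 4 = 5^{k+1} − 1.
By induction, u_n = 5^n − 1 for all n ≥ 0.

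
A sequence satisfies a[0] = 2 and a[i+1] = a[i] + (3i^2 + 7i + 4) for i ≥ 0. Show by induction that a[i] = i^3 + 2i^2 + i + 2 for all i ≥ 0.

Base case: a[0] = 2, and 0^3 + 2·0^2 + 0 + 2 = 2.
Assume a[j] = j^3 + 2j^2 + j + 2.
Then a[j+1] = a[j] + (3j^2 + 7j + 4) = (j^3 + 2j^2 + j + 2) + (3j^2 + 7j + 4) = j^3 + 5j^2 + 8j + 6,
and (j+1)^3 + 2·(j+1)^2 + (j+1) + 2 = j^3 + 5j^2 + 8j + 6.
By induction, a[i] = i^3 + 2i^2 + i + 2 for all i ≥ 0.

a[i] = i^3 + 2i^2 + i + 2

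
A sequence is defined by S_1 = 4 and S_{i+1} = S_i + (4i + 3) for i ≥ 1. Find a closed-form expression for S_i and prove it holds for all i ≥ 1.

Claim: S_i = 2i^2 + i + 1.

Base case: S_1 = 4, and 2·1^2 + 1 + 1 = 4.
Assume S_j = 2j^2 + j + 1.
Then S_{j+1} = S_j + (4j + 3) = (2j^2 + j + 1) + (4j + 3) = 2j^2 + 5j + 4,
and 2·(j+1)^2 + (j+1) + 1 = 2j^2 + 5j + 4.
Hence S_i = 2i^2 + i + 1 for every i ≥ 1, by induction.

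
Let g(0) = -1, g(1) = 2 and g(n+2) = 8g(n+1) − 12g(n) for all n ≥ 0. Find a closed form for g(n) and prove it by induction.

Claim: g(n) = 6^n − 2·2^n.

Base cases: g(0) = -1 and 6^0 − 2·2^0 = -1; g(1) = 2 and 6^1 − 2·2^1 = 2.
Assume g(j) = 6^j − 2·2^j for all 0 ≤ j ≤ k, where k ≥ 1.
Then g(k+1) = 8g(k) − 12g(k−1) = 8·(6^k − 2·2^k) − 12·(6^{k−1} − 2·2^{k−1}) = (8·6 − 12)6^{k−1} − 2·(8·2 − 12)2^{k−1} = 36·6^{k−1} − 8·2^{k−1} = 6^{k+1} − 2·2^{k+1}.
This completes the inductive step, so g(n) = 6^n − 2·2^n for all n ≥ 0.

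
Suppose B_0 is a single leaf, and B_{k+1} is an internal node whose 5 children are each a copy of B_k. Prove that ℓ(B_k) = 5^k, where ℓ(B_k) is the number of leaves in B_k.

Base case: ℓ(B_0) = 1, and 5^0 = 1.
Assume ℓ(B_r) = 5^r.
Then ℓ(B_{r+1}) = 5·ℓ(B_r) = 5·5^r = 5^{r+1}.
Hence ℓ(B_k) = 5^k for every k ≥ 0, by induction.

ℓ(B_k) = 5^k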